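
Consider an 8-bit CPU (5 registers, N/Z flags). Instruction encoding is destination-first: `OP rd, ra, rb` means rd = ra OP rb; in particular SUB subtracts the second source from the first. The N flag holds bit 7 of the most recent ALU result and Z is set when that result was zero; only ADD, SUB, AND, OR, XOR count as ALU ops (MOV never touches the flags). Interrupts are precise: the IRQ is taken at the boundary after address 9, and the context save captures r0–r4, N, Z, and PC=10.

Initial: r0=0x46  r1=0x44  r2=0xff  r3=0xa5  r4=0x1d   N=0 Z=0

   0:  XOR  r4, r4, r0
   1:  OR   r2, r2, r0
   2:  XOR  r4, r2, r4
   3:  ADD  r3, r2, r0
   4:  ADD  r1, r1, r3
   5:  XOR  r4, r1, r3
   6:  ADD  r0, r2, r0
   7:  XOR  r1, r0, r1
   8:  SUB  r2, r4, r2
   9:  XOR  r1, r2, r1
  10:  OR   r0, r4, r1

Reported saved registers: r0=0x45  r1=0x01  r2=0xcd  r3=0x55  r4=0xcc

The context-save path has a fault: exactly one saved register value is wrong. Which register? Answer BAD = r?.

BAD = r3

after  0: r0=0x46 r1=0x44 r2=0xff r3=0xa5 r4=0x5b  N=0 Z=0
after  1: r0=0x46 r1=0x44 r2=0xff r3=0xa5 r4=0x5b  N=1 Z=0
after  2: r0=0x46 r1=0x44 r2=0xff r3=0xa5 r4=0xa4  N=1 Z=0
after  3: r0=0x46 r1=0x44 r2=0xff r3=0x45 r4=0xa4  N=0 Z=0
after  4: r0=0x46 r1=0x89 r2=0xff r3=0x45 r4=0xa4  N=1 Z=0
after  5: r0=0x46 r1=0x89 r2=0xff r3=0x45 r4=0xcc  N=1 Z=0
after  6: r0=0x45 r1=0x89 r2=0xff r3=0x45 r4=0xcc  N=0 Z=0
after  7: r0=0x45 r1=0xcc r2=0xff r3=0x45 r4=0xcc  N=1 Z=0
after  8: r0=0x45 r1=0xcc r2=0xcd r3=0x45 r4=0xcc  N=1 Z=0
after  9: r0=0x45 r1=0x01 r2=0xcd r3=0x45 r4=0xcc  N=0 Z=0
-- IRQ taken; context saved, return-PC = 10 --
mismatch: r3: reported 0x55 vs actual 0x45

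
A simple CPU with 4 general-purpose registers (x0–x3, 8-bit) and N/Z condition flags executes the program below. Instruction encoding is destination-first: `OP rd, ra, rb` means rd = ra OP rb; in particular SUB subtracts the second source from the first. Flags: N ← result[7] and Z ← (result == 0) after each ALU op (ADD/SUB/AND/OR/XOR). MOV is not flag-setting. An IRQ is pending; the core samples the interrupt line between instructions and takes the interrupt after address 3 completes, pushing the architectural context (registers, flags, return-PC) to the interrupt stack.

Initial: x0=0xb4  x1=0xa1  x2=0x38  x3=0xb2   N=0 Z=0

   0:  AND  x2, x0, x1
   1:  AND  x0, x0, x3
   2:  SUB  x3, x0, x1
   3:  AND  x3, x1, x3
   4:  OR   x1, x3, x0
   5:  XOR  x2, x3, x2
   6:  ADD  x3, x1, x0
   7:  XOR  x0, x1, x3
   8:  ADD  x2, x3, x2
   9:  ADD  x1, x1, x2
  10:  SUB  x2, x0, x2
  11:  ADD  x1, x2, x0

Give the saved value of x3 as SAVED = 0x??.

SAVED = 0x01

after  0: x0=0xb4 x1=0xa1 x2=0xa0 x3=0xb2  N=1 Z=0
after  1: x0=0xb0 x1=0xa1 x2=0xa0 x3=0xb2  N=1 Z=0
after  2: x0=0xb0 x1=0xa1 x2=0xa0 x3=0x0f  N=0 Z=0
after  3: x0=0xb0 x1=0xa1 x2=0xa0 x3=0x01  N=0 Z=0
-- IRQ taken; context saved, return-PC = 4 --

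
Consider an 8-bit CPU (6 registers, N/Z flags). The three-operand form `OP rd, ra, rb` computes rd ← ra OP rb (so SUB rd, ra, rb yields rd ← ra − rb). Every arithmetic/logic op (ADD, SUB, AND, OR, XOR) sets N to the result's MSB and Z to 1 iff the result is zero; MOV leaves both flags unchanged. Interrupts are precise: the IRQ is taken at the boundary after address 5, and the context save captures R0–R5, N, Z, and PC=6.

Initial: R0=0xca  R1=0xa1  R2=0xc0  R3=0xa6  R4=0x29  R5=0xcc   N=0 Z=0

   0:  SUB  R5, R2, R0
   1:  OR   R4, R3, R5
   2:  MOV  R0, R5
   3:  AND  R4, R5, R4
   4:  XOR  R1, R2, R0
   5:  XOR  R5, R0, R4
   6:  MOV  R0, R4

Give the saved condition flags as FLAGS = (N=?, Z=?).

after  0: R0=0xca R1=0xa1 R2=0xc0 R3=0xa6 R4=0x29 R5=0xf6  N=1 Z=0
after  1: R0=0xca R1=0xa1 R2=0xc0 R3=0xa6 R4=0xf6 R5=0xf6  N=1 Z=0
after  2: R0=0xf6 R1=0xa1 R2=0xc0 R3=0xa6 R4=0xf6 R5=0xf6  N=1 Z=0
after  3: R0=0xf6 R1=0xa1 R2=0xc0 R3=0xa6 R4=0xf6 R5=0xf6  N=1 Z=0
after  4: R0=0xf6 R1=0x36 R2=0xc0 R3=0xa6 R4=0xf6 R5=0xf6  N=0 Z=0
after  5: R0=0xf6 R1=0x36 R2=0xc0 R3=0xa6 R4=0xf6 R5=0x00  N=0 Z=1
-- IRQ taken; context saved, return-PC = 6 --

FLAGS = (N=0, Z=1)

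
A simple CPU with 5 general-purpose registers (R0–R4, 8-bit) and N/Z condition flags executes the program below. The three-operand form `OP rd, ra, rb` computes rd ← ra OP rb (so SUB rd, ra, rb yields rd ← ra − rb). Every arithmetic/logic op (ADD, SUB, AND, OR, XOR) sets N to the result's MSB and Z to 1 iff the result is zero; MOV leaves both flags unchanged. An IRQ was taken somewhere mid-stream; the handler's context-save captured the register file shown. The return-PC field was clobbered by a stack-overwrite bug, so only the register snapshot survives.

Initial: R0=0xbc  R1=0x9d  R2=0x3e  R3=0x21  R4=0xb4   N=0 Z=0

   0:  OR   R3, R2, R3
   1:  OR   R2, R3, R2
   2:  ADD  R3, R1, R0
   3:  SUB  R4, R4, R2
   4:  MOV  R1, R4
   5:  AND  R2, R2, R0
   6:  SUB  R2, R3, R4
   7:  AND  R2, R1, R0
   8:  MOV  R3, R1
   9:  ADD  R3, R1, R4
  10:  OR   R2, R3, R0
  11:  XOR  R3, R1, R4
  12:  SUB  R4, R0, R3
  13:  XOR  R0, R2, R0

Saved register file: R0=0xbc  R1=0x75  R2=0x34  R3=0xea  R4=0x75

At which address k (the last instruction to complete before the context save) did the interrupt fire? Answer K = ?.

after  0: R0=0xbc R1=0x9d R2=0x3e R3=0x3f R4=0xb4  N=0 Z=0
after  1: R0=0xbc R1=0x9d R2=0x3f R3=0x3f R4=0xb4  N=0 Z=0
after  2: R0=0xbc R1=0x9d R2=0x3f R3=0x59 R4=0xb4  N=0 Z=0
after  3: R0=0xbc R1=0x9d R2=0x3f R3=0x59 R4=0x75  N=0 Z=0
after  4: R0=0xbc R1=0x75 R2=0x3f R3=0x59 R4=0x75  N=0 Z=0
after  5: R0=0xbc R1=0x75 R2=0x3c R3=0x59 R4=0x75  N=0 Z=0
after  6: R0=0xbc R1=0x75 R2=0xe4 R3=0x59 R4=0x75  N=1 Z=0
after  7: R0=0xbc R1=0x75 R2=0x34 R3=0x59 R4=0x75  N=0 Z=0
after  8: R0=0xbc R1=0x75 R2=0x34 R3=0x75 R4=0x75  N=0 Z=0
after  9: R0=0xbc R1=0x75 R2=0x34 R3=0xea R4=0x75  N=1 Z=0
-- IRQ taken; context saved, return-PC = 10 --

K = 9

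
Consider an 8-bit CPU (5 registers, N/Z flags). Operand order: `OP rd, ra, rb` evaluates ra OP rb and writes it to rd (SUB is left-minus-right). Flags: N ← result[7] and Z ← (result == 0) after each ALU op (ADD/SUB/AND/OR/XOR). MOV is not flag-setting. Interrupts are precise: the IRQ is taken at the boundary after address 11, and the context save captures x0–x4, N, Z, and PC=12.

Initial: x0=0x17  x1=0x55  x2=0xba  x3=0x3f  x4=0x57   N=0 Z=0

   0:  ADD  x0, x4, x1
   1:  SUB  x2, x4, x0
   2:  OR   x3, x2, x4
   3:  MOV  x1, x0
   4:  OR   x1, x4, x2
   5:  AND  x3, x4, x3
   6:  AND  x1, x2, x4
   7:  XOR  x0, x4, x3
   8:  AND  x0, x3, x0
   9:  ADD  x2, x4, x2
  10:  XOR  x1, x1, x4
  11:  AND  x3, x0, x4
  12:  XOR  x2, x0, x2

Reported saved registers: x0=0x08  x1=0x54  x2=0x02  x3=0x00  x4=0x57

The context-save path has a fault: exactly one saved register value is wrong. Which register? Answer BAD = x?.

BAD = x0

after  0: x0=0xac x1=0x55 x2=0xba x3=0x3f x4=0x57  N=1 Z=0
after  1: x0=0xac x1=0x55 x2=0xab x3=0x3f x4=0x57  N=1 Z=0
after  2: x0=0xac x1=0x55 x2=0xab x3=0xff x4=0x57  N=1 Z=0
after  3: x0=0xac x1=0xac x2=0xab x3=0xff x4=0x57  N=1 Z=0
after  4: x0=0xac x1=0xff x2=0xab x3=0xff x4=0x57  N=1 Z=0
after  5: x0=0xac x1=0xff x2=0xab x3=0x57 x4=0x57  N=0 Z=0
after  6: x0=0xac x1=0x03 x2=0xab x3=0x57 x4=0x57  N=0 Z=0
after  7: x0=0x00 x1=0x03 x2=0xab x3=0x57 x4=0x57  N=0 Z=1
after  8: x0=0x00 x1=0x03 x2=0xab x3=0x57 x4=0x57  N=0 Z=1
after  9: x0=0x00 x1=0x03 x2=0x02 x3=0x57 x4=0x57  N=0 Z=0
after 10: x0=0x00 x1=0x54 x2=0x02 x3=0x57 x4=0x57  N=0 Z=0
after 11: x0=0x00 x1=0x54 x2=0x02 x3=0x00 x4=0x57  N=0 Z=1
-- IRQ taken; context saved, return-PC = 12 --
mismatch: x0: reported 0x08 vs actual 0x00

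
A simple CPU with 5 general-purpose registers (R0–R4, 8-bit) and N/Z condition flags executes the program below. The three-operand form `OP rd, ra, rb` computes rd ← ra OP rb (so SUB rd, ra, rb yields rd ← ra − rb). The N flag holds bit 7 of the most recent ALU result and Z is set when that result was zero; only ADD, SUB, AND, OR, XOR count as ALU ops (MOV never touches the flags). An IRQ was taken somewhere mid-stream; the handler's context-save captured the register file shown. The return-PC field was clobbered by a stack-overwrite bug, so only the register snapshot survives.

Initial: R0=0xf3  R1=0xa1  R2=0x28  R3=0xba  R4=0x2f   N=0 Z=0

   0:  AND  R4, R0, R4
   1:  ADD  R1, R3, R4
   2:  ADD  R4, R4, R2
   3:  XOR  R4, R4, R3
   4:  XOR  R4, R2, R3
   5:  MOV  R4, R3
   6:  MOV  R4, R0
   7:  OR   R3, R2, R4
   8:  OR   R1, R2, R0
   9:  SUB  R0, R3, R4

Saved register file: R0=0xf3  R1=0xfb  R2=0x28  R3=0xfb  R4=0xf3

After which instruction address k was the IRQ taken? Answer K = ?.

K = 8

after  0: R0=0xf3 R1=0xa1 R2=0x28 R3=0xba R4=0x23  N=0 Z=0
after  1: R0=0xf3 R1=0xdd R2=0x28 R3=0xba R4=0x23  N=1 Z=0
after  2: R0=0xf3 R1=0xdd R2=0x28 R3=0xba R4=0x4b  N=0 Z=0
after  3: R0=0xf3 R1=0xdd R2=0x28 R3=0xba R4=0xf1  N=1 Z=0
after  4: R0=0xf3 R1=0xdd R2=0x28 R3=0xba R4=0x92  N=1 Z=0
after  5: R0=0xf3 R1=0xdd R2=0x28 R3=0xba R4=0xba  N=1 Z=0
after  6: R0=0xf3 R1=0xdd R2=0x28 R3=0xba R4=0xf3  N=1 Z=0
after  7: R0=0xf3 R1=0xdd R2=0x28 R3=0xfb R4=0xf3  N=1 Z=0
after  8: R0=0xf3 R1=0xfb R2=0x28 R3=0xfb R4=0xf3  N=1 Z=0
-- IRQ taken; context saved, return-PC = 9 --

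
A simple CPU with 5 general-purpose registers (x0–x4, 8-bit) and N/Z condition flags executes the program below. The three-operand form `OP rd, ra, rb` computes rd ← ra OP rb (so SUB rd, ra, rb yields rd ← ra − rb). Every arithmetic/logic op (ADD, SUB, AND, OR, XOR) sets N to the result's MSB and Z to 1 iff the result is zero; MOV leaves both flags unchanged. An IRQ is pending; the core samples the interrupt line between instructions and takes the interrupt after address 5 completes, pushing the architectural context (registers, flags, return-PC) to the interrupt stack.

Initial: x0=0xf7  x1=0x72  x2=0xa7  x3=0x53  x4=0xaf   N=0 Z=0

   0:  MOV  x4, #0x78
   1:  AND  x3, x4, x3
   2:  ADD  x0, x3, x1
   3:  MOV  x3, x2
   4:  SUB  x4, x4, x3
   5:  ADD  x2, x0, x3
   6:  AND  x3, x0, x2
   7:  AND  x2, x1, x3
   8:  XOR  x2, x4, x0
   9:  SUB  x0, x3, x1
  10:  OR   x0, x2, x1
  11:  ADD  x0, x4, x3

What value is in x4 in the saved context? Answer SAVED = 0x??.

after  0: x0=0xf7 x1=0x72 x2=0xa7 x3=0x53 x4=0x78  N=0 Z=0
after  1: x0=0xf7 x1=0x72 x2=0xa7 x3=0x50 x4=0x78  N=0 Z=0
after  2: x0=0xc2 x1=0x72 x2=0xa7 x3=0x50 x4=0x78  N=1 Z=0
after  3: x0=0xc2 x1=0x72 x2=0xa7 x3=0xa7 x4=0x78  N=1 Z=0
after  4: x0=0xc2 x1=0x72 x2=0xa7 x3=0xa7 x4=0xd1  N=1 Z=0
after  5: x0=0xc2 x1=0x72 x2=0x69 x3=0xa7 x4=0xd1  N=0 Z=0
-- IRQ taken; context saved, return-PC = 6 --

SAVED = 0xd1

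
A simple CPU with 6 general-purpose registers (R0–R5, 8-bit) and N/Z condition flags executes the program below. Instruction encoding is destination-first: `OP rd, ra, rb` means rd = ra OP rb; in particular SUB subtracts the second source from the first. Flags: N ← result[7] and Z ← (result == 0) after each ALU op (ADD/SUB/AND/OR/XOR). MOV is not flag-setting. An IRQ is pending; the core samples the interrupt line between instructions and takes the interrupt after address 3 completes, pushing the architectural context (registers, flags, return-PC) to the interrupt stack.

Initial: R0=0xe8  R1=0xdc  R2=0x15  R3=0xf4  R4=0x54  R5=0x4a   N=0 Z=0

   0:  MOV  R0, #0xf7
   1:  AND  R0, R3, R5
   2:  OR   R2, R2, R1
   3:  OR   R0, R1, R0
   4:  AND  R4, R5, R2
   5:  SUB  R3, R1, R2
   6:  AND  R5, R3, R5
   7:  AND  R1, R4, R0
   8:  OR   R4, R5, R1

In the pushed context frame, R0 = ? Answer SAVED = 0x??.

after  0: R0=0xf7 R1=0xdc R2=0x15 R3=0xf4 R4=0x54 R5=0x4a  N=0 Z=0
after  1: R0=0x40 R1=0xdc R2=0x15 R3=0xf4 R4=0x54 R5=0x4a  N=0 Z=0
after  2: R0=0x40 R1=0xdc R2=0xdd R3=0xf4 R4=0x54 R5=0x4a  N=1 Z=0
after  3: R0=0xdc R1=0xdc R2=0xdd R3=0xf4 R4=0x54 R5=0x4a  N=1 Z=0
-- IRQ taken; context saved, return-PC = 4 --

SAVED = 0xdc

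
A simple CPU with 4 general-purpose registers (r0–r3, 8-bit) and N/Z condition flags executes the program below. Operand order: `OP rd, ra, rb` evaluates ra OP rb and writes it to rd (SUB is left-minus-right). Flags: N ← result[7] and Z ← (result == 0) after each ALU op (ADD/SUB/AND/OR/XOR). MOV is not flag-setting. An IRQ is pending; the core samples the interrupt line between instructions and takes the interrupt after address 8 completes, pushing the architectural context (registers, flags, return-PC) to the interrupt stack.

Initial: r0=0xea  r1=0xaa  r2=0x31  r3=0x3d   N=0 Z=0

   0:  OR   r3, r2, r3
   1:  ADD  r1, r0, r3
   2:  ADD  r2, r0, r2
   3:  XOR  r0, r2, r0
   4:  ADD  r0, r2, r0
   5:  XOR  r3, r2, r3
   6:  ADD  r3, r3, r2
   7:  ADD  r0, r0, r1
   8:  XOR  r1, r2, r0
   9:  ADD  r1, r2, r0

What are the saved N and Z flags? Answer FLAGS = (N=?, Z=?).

after  0: r0=0xea r1=0xaa r2=0x31 r3=0x3d  N=0 Z=0
after  1: r0=0xea r1=0x27 r2=0x31 r3=0x3d  N=0 Z=0
after  2: r0=0xea r1=0x27 r2=0x1b r3=0x3d  N=0 Z=0
after  3: r0=0xf1 r1=0x27 r2=0x1b r3=0x3d  N=1 Z=0
after  4: r0=0x0c r1=0x27 r2=0x1b r3=0x3d  N=0 Z=0
after  5: r0=0x0c r1=0x27 r2=0x1b r3=0x26  N=0 Z=0
after  6: r0=0x0c r1=0x27 r2=0x1b r3=0x41  N=0 Z=0
after  7: r0=0x33 r1=0x27 r2=0x1b r3=0x41  N=0 Z=0
after  8: r0=0x33 r1=0x28 r2=0x1b r3=0x41  N=0 Z=0
-- IRQ taken; context saved, return-PC = 9 --

FLAGS = (N=0, Z=0)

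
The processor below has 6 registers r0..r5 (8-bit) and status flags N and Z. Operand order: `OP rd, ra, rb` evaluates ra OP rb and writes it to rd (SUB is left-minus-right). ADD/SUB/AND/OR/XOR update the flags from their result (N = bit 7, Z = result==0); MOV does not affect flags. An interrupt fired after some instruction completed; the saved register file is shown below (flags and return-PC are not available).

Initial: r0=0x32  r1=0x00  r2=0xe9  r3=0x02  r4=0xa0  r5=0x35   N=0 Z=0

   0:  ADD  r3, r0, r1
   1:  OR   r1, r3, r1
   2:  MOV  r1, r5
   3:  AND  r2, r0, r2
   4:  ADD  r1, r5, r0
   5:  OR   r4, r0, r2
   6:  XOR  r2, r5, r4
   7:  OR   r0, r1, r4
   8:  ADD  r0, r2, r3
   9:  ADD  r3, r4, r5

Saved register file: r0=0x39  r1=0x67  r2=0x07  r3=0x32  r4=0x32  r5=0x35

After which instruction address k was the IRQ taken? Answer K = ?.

K = 8

after  0: r0=0x32 r1=0x00 r2=0xe9 r3=0x32 r4=0xa0 r5=0x35  N=0 Z=0
after  1: r0=0x32 r1=0x32 r2=0xe9 r3=0x32 r4=0xa0 r5=0x35  N=0 Z=0
after  2: r0=0x32 r1=0x35 r2=0xe9 r3=0x32 r4=0xa0 r5=0x35  N=0 Z=0
after  3: r0=0x32 r1=0x35 r2=0x20 r3=0x32 r4=0xa0 r5=0x35  N=0 Z=0
after  4: r0=0x32 r1=0x67 r2=0x20 r3=0x32 r4=0xa0 r5=0x35  N=0 Z=0
after  5: r0=0x32 r1=0x67 r2=0x20 r3=0x32 r4=0x32 r5=0x35  N=0 Z=0
after  6: r0=0x32 r1=0x67 r2=0x07 r3=0x32 r4=0x32 r5=0x35  N=0 Z=0
after  7: r0=0x77 r1=0x67 r2=0x07 r3=0x32 r4=0x32 r5=0x35  N=0 Z=0
after  8: r0=0x39 r1=0x67 r2=0x07 r3=0x32 r4=0x32 r5=0x35  N=0 Z=0
-- IRQ taken; context saved, return-PC = 9 --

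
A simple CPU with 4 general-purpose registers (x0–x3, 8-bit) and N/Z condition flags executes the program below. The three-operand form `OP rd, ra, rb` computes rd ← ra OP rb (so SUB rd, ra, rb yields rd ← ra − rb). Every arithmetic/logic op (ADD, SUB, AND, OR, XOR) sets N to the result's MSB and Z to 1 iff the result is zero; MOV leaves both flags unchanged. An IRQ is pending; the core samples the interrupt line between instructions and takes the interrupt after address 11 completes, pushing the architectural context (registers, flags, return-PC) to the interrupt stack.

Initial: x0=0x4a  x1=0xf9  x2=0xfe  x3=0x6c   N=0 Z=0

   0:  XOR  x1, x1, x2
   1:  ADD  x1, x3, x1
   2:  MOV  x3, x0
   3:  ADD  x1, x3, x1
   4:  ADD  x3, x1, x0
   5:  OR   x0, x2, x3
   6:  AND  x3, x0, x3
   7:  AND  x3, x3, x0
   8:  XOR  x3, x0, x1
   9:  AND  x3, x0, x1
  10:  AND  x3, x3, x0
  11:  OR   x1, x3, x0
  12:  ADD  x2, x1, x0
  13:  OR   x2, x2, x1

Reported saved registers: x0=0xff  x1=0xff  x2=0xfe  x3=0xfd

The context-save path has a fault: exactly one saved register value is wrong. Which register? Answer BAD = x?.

after  0: x0=0x4a x1=0x07 x2=0xfe x3=0x6c  N=0 Z=0
after  1: x0=0x4a x1=0x73 x2=0xfe x3=0x6c  N=0 Z=0
after  2: x0=0x4a x1=0x73 x2=0xfe x3=0x4a  N=0 Z=0
after  3: x0=0x4a x1=0xbd x2=0xfe x3=0x4a  N=1 Z=0
after  4: x0=0x4a x1=0xbd x2=0xfe x3=0x07  N=0 Z=0
after  5: x0=0xff x1=0xbd x2=0xfe x3=0x07  N=1 Z=0
after  6: x0=0xff x1=0xbd x2=0xfe x3=0x07  N=0 Z=0
after  7: x0=0xff x1=0xbd x2=0xfe x3=0x07  N=0 Z=0
after  8: x0=0xff x1=0xbd x2=0xfe x3=0x42  N=0 Z=0
after  9: x0=0xff x1=0xbd x2=0xfe x3=0xbd  N=1 Z=0
after 10: x0=0xff x1=0xbd x2=0xfe x3=0xbd  N=1 Z=0
after 11: x0=0xff x1=0xff x2=0xfe x3=0xbd  N=1 Z=0
-- IRQ taken; context saved, return-PC = 12 --
mismatch: x3: reported 0xfd vs actual 0xbd

BAD = x3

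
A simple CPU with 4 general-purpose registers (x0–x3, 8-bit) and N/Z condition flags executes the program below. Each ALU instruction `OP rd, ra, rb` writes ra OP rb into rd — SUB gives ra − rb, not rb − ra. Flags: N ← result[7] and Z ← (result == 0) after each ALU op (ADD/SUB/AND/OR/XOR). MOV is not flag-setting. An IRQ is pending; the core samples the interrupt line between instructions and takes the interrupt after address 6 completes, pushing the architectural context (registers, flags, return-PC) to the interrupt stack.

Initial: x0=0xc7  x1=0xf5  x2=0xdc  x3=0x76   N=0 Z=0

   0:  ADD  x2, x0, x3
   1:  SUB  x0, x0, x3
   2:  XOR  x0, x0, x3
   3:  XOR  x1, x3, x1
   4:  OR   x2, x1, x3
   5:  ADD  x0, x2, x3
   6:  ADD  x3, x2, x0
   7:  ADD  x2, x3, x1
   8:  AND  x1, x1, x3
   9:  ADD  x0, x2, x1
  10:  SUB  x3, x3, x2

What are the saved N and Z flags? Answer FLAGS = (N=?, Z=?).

FLAGS = (N=0, Z=0)

after  0: x0=0xc7 x1=0xf5 x2=0x3d x3=0x76  N=0 Z=0
after  1: x0=0x51 x1=0xf5 x2=0x3d x3=0x76  N=0 Z=0
after  2: x0=0x27 x1=0xf5 x2=0x3d x3=0x76  N=0 Z=0
after  3: x0=0x27 x1=0x83 x2=0x3d x3=0x76  N=1 Z=0
after  4: x0=0x27 x1=0x83 x2=0xf7 x3=0x76  N=1 Z=0
after  5: x0=0x6d x1=0x83 x2=0xf7 x3=0x76  N=0 Z=0
after  6: x0=0x6d x1=0x83 x2=0xf7 x3=0x64  N=0 Z=0
-- IRQ taken; context saved, return-PC = 7 --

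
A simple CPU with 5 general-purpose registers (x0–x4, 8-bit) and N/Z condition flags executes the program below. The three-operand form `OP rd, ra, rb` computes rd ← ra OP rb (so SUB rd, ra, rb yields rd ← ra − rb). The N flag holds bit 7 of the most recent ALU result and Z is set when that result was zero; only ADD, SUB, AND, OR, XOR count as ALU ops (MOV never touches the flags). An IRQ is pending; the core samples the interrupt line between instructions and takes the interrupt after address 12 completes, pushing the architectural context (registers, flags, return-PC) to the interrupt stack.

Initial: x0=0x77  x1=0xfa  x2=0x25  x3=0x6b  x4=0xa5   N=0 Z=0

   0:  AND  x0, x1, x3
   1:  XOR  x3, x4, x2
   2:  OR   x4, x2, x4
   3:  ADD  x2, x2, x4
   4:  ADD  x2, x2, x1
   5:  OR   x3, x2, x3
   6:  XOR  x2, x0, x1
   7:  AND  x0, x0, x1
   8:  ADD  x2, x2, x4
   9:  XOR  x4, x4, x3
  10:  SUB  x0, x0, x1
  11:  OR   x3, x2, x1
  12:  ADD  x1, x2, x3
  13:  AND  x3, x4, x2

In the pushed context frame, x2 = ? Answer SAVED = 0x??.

after  0: x0=0x6a x1=0xfa x2=0x25 x3=0x6b x4=0xa5  N=0 Z=0
after  1: x0=0x6a x1=0xfa x2=0x25 x3=0x80 x4=0xa5  N=1 Z=0
after  2: x0=0x6a x1=0xfa x2=0x25 x3=0x80 x4=0xa5  N=1 Z=0
after  3: x0=0x6a x1=0xfa x2=0xca x3=0x80 x4=0xa5  N=1 Z=0
after  4: x0=0x6a x1=0xfa x2=0xc4 x3=0x80 x4=0xa5  N=1 Z=0
after  5: x0=0x6a x1=0xfa x2=0xc4 x3=0xc4 x4=0xa5  N=1 Z=0
after  6: x0=0x6a x1=0xfa x2=0x90 x3=0xc4 x4=0xa5  N=1 Z=0
after  7: x0=0x6a x1=0xfa x2=0x90 x3=0xc4 x4=0xa5  N=0 Z=0
after  8: x0=0x6a x1=0xfa x2=0x35 x3=0xc4 x4=0xa5  N=0 Z=0
after  9: x0=0x6a x1=0xfa x2=0x35 x3=0xc4 x4=0x61  N=0 Z=0
after 10: x0=0x70 x1=0xfa x2=0x35 x3=0xc4 x4=0x61  N=0 Z=0
after 11: x0=0x70 x1=0xfa x2=0x35 x3=0xff x4=0x61  N=1 Z=0
after 12: x0=0x70 x1=0x34 x2=0x35 x3=0xff x4=0x61  N=0 Z=0
-- IRQ taken; context saved, return-PC = 13 --

SAVED = 0x35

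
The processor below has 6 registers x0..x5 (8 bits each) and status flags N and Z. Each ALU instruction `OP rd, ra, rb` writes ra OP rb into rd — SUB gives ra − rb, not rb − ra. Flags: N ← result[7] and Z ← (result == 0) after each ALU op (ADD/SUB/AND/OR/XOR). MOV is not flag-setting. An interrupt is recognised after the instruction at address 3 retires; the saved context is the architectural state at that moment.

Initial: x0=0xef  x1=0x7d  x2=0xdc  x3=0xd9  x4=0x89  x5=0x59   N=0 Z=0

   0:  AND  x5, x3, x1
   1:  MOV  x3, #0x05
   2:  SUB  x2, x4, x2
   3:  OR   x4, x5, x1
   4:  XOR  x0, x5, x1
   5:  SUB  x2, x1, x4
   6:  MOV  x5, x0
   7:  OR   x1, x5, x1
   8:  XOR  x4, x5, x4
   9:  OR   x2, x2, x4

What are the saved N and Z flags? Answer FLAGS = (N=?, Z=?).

after  0: x0=0xef x1=0x7d x2=0xdc x3=0xd9 x4=0x89 x5=0x59  N=0 Z=0
after  1: x0=0xef x1=0x7d x2=0xdc x3=0x05 x4=0x89 x5=0x59  N=0 Z=0
after  2: x0=0xef x1=0x7d x2=0xad x3=0x05 x4=0x89 x5=0x59  N=1 Z=0
after  3: x0=0xef x1=0x7d x2=0xad x3=0x05 x4=0x7d x5=0x59  N=0 Z=0
-- IRQ taken; context saved, return-PC = 4 --

FLAGS = (N=0, Z=0)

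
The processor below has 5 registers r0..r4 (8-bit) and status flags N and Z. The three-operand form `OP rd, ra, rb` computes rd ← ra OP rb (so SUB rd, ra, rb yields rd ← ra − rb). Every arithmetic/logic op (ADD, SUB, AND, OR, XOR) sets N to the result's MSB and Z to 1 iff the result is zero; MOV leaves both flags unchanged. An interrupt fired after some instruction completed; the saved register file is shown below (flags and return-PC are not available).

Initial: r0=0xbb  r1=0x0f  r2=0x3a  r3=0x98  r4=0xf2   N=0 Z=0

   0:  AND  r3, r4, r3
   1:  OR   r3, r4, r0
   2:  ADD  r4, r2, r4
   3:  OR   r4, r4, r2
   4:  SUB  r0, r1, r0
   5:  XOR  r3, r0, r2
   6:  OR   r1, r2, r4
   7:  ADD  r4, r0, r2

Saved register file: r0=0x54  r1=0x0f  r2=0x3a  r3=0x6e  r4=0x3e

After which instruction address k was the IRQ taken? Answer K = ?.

K = 5

after  0: r0=0xbb r1=0x0f r2=0x3a r3=0x90 r4=0xf2  N=1 Z=0
after  1: r0=0xbb r1=0x0f r2=0x3a r3=0xfb r4=0xf2  N=1 Z=0
after  2: r0=0xbb r1=0x0f r2=0x3a r3=0xfb r4=0x2c  N=0 Z=0
after  3: r0=0xbb r1=0x0f r2=0x3a r3=0xfb r4=0x3e  N=0 Z=0
after  4: r0=0x54 r1=0x0f r2=0x3a r3=0xfb r4=0x3e  N=0 Z=0
after  5: r0=0x54 r1=0x0f r2=0x3a r3=0x6e r4=0x3e  N=0 Z=0
-- IRQ taken; context saved, return-PC = 6 --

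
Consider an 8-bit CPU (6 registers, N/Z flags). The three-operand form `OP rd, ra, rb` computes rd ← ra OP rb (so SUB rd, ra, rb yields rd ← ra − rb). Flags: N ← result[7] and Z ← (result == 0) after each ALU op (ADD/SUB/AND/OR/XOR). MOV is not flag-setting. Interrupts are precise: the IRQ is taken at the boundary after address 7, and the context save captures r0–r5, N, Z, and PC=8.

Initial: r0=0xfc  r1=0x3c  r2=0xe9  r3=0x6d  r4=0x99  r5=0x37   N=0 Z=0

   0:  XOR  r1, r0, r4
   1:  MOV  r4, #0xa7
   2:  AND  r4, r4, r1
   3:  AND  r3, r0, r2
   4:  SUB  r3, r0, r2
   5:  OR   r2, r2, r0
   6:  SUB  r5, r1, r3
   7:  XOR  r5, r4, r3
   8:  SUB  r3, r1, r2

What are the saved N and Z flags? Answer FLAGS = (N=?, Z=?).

after  0: r0=0xfc r1=0x65 r2=0xe9 r3=0x6d r4=0x99 r5=0x37  N=0 Z=0
after  1: r0=0xfc r1=0x65 r2=0xe9 r3=0x6d r4=0xa7 r5=0x37  N=0 Z=0
after  2: r0=0xfc r1=0x65 r2=0xe9 r3=0x6d r4=0x25 r5=0x37  N=0 Z=0
after  3: r0=0xfc r1=0x65 r2=0xe9 r3=0xe8 r4=0x25 r5=0x37  N=1 Z=0
after  4: r0=0xfc r1=0x65 r2=0xe9 r3=0x13 r4=0x25 r5=0x37  N=0 Z=0
after  5: r0=0xfc r1=0x65 r2=0xfd r3=0x13 r4=0x25 r5=0x37  N=1 Z=0
after  6: r0=0xfc r1=0x65 r2=0xfd r3=0x13 r4=0x25 r5=0x52  N=0 Z=0
after  7: r0=0xfc r1=0x65 r2=0xfd r3=0x13 r4=0x25 r5=0x36  N=0 Z=0
-- IRQ taken; context saved, return-PC = 8 --

FLAGS = (N=0, Z=0)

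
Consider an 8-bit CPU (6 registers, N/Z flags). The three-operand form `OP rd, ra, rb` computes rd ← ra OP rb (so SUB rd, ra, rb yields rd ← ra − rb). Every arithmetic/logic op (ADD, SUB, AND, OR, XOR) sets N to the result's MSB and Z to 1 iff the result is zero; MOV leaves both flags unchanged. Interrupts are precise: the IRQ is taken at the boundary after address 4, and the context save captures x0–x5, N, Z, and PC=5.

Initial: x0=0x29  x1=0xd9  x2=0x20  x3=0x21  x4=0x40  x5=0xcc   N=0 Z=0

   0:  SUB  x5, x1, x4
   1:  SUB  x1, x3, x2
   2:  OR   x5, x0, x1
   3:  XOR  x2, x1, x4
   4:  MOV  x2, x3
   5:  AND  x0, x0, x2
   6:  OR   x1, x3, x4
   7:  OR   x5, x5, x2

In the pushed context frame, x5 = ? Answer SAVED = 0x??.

after  0: x0=0x29 x1=0xd9 x2=0x20 x3=0x21 x4=0x40 x5=0x99  N=1 Z=0
after  1: x0=0x29 x1=0x01 x2=0x20 x3=0x21 x4=0x40 x5=0x99  N=0 Z=0
after  2: x0=0x29 x1=0x01 x2=0x20 x3=0x21 x4=0x40 x5=0x29  N=0 Z=0
after  3: x0=0x29 x1=0x01 x2=0x41 x3=0x21 x4=0x40 x5=0x29  N=0 Z=0
after  4: x0=0x29 x1=0x01 x2=0x21 x3=0x21 x4=0x40 x5=0x29  N=0 Z=0
-- IRQ taken; context saved, return-PC = 5 --

SAVED = 0x29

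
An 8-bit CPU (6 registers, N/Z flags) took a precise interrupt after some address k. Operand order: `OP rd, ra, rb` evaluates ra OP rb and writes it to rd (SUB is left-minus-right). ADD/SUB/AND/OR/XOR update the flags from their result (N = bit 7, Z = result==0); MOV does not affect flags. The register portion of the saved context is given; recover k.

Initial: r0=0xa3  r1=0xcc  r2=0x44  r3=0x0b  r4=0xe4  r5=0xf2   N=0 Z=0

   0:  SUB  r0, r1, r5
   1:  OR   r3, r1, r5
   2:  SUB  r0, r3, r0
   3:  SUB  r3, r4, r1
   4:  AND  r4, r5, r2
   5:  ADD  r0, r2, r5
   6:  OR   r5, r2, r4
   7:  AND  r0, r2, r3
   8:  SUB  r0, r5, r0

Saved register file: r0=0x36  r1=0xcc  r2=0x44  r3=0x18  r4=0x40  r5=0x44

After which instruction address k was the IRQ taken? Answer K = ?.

K = 6

after  0: r0=0xda r1=0xcc r2=0x44 r3=0x0b r4=0xe4 r5=0xf2  N=1 Z=0
after  1: r0=0xda r1=0xcc r2=0x44 r3=0xfe r4=0xe4 r5=0xf2  N=1 Z=0
after  2: r0=0x24 r1=0xcc r2=0x44 r3=0xfe r4=0xe4 r5=0xf2  N=0 Z=0
after  3: r0=0x24 r1=0xcc r2=0x44 r3=0x18 r4=0xe4 r5=0xf2  N=0 Z=0
after  4: r0=0x24 r1=0xcc r2=0x44 r3=0x18 r4=0x40 r5=0xf2  N=0 Z=0
after  5: r0=0x36 r1=0xcc r2=0x44 r3=0x18 r4=0x40 r5=0xf2  N=0 Z=0
after  6: r0=0x36 r1=0xcc r2=0x44 r3=0x18 r4=0x40 r5=0x44  N=0 Z=0
-- IRQ taken; context saved, return-PC = 7 --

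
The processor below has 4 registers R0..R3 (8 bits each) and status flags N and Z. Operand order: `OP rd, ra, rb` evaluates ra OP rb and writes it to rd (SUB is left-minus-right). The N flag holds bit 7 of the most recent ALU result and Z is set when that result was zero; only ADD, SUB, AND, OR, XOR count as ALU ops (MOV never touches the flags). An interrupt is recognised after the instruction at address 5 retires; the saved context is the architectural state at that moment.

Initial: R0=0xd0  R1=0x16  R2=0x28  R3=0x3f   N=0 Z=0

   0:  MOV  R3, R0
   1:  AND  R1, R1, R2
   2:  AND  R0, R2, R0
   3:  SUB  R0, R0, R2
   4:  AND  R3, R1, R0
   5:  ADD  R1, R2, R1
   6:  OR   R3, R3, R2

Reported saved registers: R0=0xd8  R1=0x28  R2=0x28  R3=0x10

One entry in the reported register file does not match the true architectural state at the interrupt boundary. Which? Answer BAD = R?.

after  0: R0=0xd0 R1=0x16 R2=0x28 R3=0xd0  N=0 Z=0
after  1: R0=0xd0 R1=0x00 R2=0x28 R3=0xd0  N=0 Z=1
after  2: R0=0x00 R1=0x00 R2=0x28 R3=0xd0  N=0 Z=1
after  3: R0=0xd8 R1=0x00 R2=0x28 R3=0xd0  N=1 Z=0
after  4: R0=0xd8 R1=0x00 R2=0x28 R3=0x00  N=0 Z=1
after  5: R0=0xd8 R1=0x28 R2=0x28 R3=0x00  N=0 Z=0
-- IRQ taken; context saved, return-PC = 6 --
mismatch: R3: reported 0x10 vs actual 0x00

BAD = R3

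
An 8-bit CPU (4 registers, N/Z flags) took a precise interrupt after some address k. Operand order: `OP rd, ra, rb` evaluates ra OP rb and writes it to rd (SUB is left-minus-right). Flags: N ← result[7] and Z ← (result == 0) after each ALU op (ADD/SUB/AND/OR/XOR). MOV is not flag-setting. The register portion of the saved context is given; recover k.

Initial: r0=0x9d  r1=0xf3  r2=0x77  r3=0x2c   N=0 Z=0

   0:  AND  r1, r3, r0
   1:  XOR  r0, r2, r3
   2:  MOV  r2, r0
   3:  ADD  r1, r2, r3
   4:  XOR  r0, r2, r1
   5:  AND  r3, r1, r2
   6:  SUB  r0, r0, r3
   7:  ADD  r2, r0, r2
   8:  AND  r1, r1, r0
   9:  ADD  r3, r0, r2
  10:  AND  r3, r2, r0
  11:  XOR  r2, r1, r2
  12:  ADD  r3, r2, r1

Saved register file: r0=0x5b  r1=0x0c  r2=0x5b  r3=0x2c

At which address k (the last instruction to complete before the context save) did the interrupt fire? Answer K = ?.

K = 2

after  0: r0=0x9d r1=0x0c r2=0x77 r3=0x2c  N=0 Z=0
after  1: r0=0x5b r1=0x0c r2=0x77 r3=0x2c  N=0 Z=0
after  2: r0=0x5b r1=0x0c r2=0x5b r3=0x2c  N=0 Z=0
-- IRQ taken; context saved, return-PC = 3 --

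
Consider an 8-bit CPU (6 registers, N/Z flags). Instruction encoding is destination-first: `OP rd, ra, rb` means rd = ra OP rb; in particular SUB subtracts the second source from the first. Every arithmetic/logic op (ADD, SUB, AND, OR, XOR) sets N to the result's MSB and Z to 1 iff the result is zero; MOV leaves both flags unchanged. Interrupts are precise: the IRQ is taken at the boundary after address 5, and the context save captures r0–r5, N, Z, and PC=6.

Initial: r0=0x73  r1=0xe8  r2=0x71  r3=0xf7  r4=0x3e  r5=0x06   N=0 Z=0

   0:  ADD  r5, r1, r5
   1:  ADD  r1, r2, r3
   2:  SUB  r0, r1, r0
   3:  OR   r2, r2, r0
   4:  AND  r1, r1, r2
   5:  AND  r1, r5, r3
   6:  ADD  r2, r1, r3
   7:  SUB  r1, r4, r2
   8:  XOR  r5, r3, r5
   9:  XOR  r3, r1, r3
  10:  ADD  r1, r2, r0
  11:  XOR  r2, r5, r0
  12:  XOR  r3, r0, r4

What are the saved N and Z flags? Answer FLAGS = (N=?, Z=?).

FLAGS = (N=1, Z=0)

after  0: r0=0x73 r1=0xe8 r2=0x71 r3=0xf7 r4=0x3e r5=0xee  N=1 Z=0
after  1: r0=0x73 r1=0x68 r2=0x71 r3=0xf7 r4=0x3e r5=0xee  N=0 Z=0
after  2: r0=0xf5 r1=0x68 r2=0x71 r3=0xf7 r4=0x3e r5=0xee  N=1 Z=0
after  3: r0=0xf5 r1=0x68 r2=0xf5 r3=0xf7 r4=0x3e r5=0xee  N=1 Z=0
after  4: r0=0xf5 r1=0x60 r2=0xf5 r3=0xf7 r4=0x3e r5=0xee  N=0 Z=0
after  5: r0=0xf5 r1=0xe6 r2=0xf5 r3=0xf7 r4=0x3e r5=0xee  N=1 Z=0
-- IRQ taken; context saved, return-PC = 6 --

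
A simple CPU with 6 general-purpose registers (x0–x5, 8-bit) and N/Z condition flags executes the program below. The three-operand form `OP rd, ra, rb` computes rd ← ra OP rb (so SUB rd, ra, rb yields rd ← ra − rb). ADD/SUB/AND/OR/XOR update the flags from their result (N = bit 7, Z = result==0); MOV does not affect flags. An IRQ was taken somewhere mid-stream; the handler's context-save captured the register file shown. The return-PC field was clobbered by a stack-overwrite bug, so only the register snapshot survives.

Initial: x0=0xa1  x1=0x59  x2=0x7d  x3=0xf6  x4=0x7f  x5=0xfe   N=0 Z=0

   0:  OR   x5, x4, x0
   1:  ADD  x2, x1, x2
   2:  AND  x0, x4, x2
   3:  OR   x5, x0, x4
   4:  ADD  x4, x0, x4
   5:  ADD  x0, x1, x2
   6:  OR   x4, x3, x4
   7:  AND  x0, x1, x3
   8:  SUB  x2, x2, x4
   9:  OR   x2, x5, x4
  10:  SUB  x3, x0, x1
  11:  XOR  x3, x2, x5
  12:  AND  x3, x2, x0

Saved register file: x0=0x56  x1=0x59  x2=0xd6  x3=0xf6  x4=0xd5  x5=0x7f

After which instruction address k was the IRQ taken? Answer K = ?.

K = 4

after  0: x0=0xa1 x1=0x59 x2=0x7d x3=0xf6 x4=0x7f x5=0xff  N=1 Z=0
after  1: x0=0xa1 x1=0x59 x2=0xd6 x3=0xf6 x4=0x7f x5=0xff  N=1 Z=0
after  2: x0=0x56 x1=0x59 x2=0xd6 x3=0xf6 x4=0x7f x5=0xff  N=0 Z=0
after  3: x0=0x56 x1=0x59 x2=0xd6 x3=0xf6 x4=0x7f x5=0x7f  N=0 Z=0
after  4: x0=0x56 x1=0x59 x2=0xd6 x3=0xf6 x4=0xd5 x5=0x7f  N=1 Z=0
-- IRQ taken; context saved, return-PC = 5 --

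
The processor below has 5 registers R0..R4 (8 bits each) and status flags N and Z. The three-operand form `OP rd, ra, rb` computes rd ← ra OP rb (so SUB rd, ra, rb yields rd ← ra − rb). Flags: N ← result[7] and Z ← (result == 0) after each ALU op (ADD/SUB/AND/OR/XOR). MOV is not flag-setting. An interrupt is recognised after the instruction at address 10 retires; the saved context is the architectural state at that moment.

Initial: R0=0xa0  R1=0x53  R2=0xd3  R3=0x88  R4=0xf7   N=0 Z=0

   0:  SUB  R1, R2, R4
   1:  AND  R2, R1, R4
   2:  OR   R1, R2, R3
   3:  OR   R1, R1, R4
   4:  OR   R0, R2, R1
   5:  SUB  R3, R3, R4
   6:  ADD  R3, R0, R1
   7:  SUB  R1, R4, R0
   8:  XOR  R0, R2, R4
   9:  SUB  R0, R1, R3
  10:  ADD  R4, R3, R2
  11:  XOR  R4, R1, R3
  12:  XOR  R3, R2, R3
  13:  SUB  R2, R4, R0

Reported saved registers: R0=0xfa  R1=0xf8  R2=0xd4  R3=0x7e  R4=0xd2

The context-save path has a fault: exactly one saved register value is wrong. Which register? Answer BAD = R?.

after  0: R0=0xa0 R1=0xdc R2=0xd3 R3=0x88 R4=0xf7  N=1 Z=0
after  1: R0=0xa0 R1=0xdc R2=0xd4 R3=0x88 R4=0xf7  N=1 Z=0
after  2: R0=0xa0 R1=0xdc R2=0xd4 R3=0x88 R4=0xf7  N=1 Z=0
after  3: R0=0xa0 R1=0xff R2=0xd4 R3=0x88 R4=0xf7  N=1 Z=0
after  4: R0=0xff R1=0xff R2=0xd4 R3=0x88 R4=0xf7  N=1 Z=0
after  5: R0=0xff R1=0xff R2=0xd4 R3=0x91 R4=0xf7  N=1 Z=0
after  6: R0=0xff R1=0xff R2=0xd4 R3=0xfe R4=0xf7  N=1 Z=0
after  7: R0=0xff R1=0xf8 R2=0xd4 R3=0xfe R4=0xf7  N=1 Z=0
after  8: R0=0x23 R1=0xf8 R2=0xd4 R3=0xfe R4=0xf7  N=0 Z=0
after  9: R0=0xfa R1=0xf8 R2=0xd4 R3=0xfe R4=0xf7  N=1 Z=0
after 10: R0=0xfa R1=0xf8 R2=0xd4 R3=0xfe R4=0xd2  N=1 Z=0
-- IRQ taken; context saved, return-PC = 11 --
mismatch: R3: reported 0x7e vs actual 0xfe

BAD = R3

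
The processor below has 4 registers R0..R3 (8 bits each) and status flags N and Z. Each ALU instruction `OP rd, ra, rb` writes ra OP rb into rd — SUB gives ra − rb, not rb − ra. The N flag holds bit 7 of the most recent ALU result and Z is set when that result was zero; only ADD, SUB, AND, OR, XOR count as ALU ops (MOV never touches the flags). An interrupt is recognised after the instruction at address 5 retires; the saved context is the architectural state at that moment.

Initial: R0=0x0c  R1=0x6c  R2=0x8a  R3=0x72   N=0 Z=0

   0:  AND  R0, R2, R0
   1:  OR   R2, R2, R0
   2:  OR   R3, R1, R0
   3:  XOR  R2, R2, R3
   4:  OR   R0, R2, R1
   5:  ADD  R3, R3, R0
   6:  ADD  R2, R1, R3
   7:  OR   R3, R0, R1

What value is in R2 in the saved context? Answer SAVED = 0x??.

after  0: R0=0x08 R1=0x6c R2=0x8a R3=0x72  N=0 Z=0
after  1: R0=0x08 R1=0x6c R2=0x8a R3=0x72  N=1 Z=0
after  2: R0=0x08 R1=0x6c R2=0x8a R3=0x6c  N=0 Z=0
after  3: R0=0x08 R1=0x6c R2=0xe6 R3=0x6c  N=1 Z=0
after  4: R0=0xee R1=0x6c R2=0xe6 R3=0x6c  N=1 Z=0
after  5: R0=0xee R1=0x6c R2=0xe6 R3=0x5a  N=0 Z=0
-- IRQ taken; context saved, return-PC = 6 --

SAVED = 0xe6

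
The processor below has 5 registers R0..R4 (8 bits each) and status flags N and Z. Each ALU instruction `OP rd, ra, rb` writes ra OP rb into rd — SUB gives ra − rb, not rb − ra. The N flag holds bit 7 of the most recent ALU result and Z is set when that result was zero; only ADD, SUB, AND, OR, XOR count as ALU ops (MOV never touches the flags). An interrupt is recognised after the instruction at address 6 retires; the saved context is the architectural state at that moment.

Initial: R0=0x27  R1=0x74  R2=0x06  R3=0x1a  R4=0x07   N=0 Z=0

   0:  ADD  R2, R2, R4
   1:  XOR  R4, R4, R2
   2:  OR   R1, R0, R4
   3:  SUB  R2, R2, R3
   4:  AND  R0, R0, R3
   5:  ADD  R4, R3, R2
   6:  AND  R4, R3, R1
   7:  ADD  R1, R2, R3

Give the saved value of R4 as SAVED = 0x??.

after  0: R0=0x27 R1=0x74 R2=0x0d R3=0x1a R4=0x07  N=0 Z=0
after  1: R0=0x27 R1=0x74 R2=0x0d R3=0x1a R4=0x0a  N=0 Z=0
after  2: R0=0x27 R1=0x2f R2=0x0d R3=0x1a R4=0x0a  N=0 Z=0
after  3: R0=0x27 R1=0x2f R2=0xf3 R3=0x1a R4=0x0a  N=1 Z=0
after  4: R0=0x02 R1=0x2f R2=0xf3 R3=0x1a R4=0x0a  N=0 Z=0
after  5: R0=0x02 R1=0x2f R2=0xf3 R3=0x1a R4=0x0d  N=0 Z=0
after  6: R0=0x02 R1=0x2f R2=0xf3 R3=0x1a R4=0x0a  N=0 Z=0
-- IRQ taken; context saved, return-PC = 7 --

SAVED = 0x0a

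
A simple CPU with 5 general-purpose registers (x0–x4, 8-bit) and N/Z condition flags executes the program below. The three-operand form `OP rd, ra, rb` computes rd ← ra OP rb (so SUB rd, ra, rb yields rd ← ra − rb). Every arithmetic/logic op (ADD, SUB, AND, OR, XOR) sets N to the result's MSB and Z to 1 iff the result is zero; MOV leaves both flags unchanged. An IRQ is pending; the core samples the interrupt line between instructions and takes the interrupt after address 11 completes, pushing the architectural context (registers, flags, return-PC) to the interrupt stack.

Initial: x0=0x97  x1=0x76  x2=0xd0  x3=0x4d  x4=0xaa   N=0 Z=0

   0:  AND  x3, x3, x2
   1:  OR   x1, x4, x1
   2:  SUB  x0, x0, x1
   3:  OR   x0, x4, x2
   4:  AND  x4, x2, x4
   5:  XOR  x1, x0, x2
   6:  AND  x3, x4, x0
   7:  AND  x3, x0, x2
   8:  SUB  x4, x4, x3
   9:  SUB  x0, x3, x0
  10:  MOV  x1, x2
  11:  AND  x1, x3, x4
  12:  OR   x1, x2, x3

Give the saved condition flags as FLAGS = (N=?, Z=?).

after  0: x0=0x97 x1=0x76 x2=0xd0 x3=0x40 x4=0xaa  N=0 Z=0
after  1: x0=0x97 x1=0xfe x2=0xd0 x3=0x40 x4=0xaa  N=1 Z=0
after  2: x0=0x99 x1=0xfe x2=0xd0 x3=0x40 x4=0xaa  N=1 Z=0
after  3: x0=0xfa x1=0xfe x2=0xd0 x3=0x40 x4=0xaa  N=1 Z=0
after  4: x0=0xfa x1=0xfe x2=0xd0 x3=0x40 x4=0x80  N=1 Z=0
after  5: x0=0xfa x1=0x2a x2=0xd0 x3=0x40 x4=0x80  N=0 Z=0
after  6: x0=0xfa x1=0x2a x2=0xd0 x3=0x80 x4=0x80  N=1 Z=0
after  7: x0=0xfa x1=0x2a x2=0xd0 x3=0xd0 x4=0x80  N=1 Z=0
after  8: x0=0xfa x1=0x2a x2=0xd0 x3=0xd0 x4=0xb0  N=1 Z=0
after  9: x0=0xd6 x1=0x2a x2=0xd0 x3=0xd0 x4=0xb0  N=1 Z=0
after 10: x0=0xd6 x1=0xd0 x2=0xd0 x3=0xd0 x4=0xb0  N=1 Z=0
after 11: x0=0xd6 x1=0x90 x2=0xd0 x3=0xd0 x4=0xb0  N=1 Z=0
-- IRQ taken; context saved, return-PC = 12 --

FLAGS = (N=1, Z=0)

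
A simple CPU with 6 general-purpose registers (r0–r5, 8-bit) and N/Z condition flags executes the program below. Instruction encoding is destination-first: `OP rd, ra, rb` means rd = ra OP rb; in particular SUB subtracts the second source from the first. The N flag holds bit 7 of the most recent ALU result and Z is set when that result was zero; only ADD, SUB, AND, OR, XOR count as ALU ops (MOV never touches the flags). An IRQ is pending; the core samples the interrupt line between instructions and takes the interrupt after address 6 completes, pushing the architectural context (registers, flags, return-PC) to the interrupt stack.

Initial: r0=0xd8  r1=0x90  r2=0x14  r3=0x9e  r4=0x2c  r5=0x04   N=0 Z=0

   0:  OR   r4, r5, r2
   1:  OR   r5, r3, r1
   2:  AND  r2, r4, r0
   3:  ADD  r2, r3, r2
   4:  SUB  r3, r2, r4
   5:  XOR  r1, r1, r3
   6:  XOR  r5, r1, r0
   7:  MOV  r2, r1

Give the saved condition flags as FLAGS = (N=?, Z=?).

FLAGS = (N=1, Z=0)

after  0: r0=0xd8 r1=0x90 r2=0x14 r3=0x9e r4=0x14 r5=0x04  N=0 Z=0
after  1: r0=0xd8 r1=0x90 r2=0x14 r3=0x9e r4=0x14 r5=0x9e  N=1 Z=0
after  2: r0=0xd8 r1=0x90 r2=0x10 r3=0x9e r4=0x14 r5=0x9e  N=0 Z=0
after  3: r0=0xd8 r1=0x90 r2=0xae r3=0x9e r4=0x14 r5=0x9e  N=1 Z=0
after  4: r0=0xd8 r1=0x90 r2=0xae r3=0x9a r4=0x14 r5=0x9e  N=1 Z=0
after  5: r0=0xd8 r1=0x0a r2=0xae r3=0x9a r4=0x14 r5=0x9e  N=0 Z=0
after  6: r0=0xd8 r1=0x0a r2=0xae r3=0x9a r4=0x14 r5=0xd2  N=1 Z=0
-- IRQ taken; context saved, return-PC = 7 --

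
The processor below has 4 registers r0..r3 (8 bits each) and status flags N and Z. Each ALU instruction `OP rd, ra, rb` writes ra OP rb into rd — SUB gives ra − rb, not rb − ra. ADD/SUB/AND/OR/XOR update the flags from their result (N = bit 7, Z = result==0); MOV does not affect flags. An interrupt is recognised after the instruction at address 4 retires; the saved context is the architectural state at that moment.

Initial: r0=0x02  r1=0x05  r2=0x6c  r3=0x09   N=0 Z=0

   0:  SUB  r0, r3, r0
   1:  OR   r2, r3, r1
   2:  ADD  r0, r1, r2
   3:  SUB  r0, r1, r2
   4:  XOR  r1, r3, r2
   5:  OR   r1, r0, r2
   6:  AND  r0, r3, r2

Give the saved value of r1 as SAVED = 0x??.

after  0: r0=0x07 r1=0x05 r2=0x6c r3=0x09  N=0 Z=0
after  1: r0=0x07 r1=0x05 r2=0x0d r3=0x09  N=0 Z=0
after  2: r0=0x12 r1=0x05 r2=0x0d r3=0x09  N=0 Z=0
after  3: r0=0xf8 r1=0x05 r2=0x0d r3=0x09  N=1 Z=0
after  4: r0=0xf8 r1=0x04 r2=0x0d r3=0x09  N=0 Z=0
-- IRQ taken; context saved, return-PC = 5 --

SAVED = 0x04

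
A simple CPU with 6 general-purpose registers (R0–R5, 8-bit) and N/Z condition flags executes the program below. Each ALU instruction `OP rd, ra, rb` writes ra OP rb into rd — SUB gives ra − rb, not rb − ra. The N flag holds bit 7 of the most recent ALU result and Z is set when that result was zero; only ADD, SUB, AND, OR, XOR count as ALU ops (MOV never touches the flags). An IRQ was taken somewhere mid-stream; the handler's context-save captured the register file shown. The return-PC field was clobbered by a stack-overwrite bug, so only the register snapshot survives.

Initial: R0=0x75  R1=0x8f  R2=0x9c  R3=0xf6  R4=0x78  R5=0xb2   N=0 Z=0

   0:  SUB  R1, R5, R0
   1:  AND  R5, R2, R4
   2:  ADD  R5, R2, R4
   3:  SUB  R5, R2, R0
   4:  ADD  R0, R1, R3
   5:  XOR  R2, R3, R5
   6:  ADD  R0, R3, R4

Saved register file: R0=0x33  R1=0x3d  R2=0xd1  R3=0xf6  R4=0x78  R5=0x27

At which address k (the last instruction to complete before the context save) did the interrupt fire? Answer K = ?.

after  0: R0=0x75 R1=0x3d R2=0x9c R3=0xf6 R4=0x78 R5=0xb2  N=0 Z=0
after  1: R0=0x75 R1=0x3d R2=0x9c R3=0xf6 R4=0x78 R5=0x18  N=0 Z=0
after  2: R0=0x75 R1=0x3d R2=0x9c R3=0xf6 R4=0x78 R5=0x14  N=0 Z=0
after  3: R0=0x75 R1=0x3d R2=0x9c R3=0xf6 R4=0x78 R5=0x27  N=0 Z=0
after  4: R0=0x33 R1=0x3d R2=0x9c R3=0xf6 R4=0x78 R5=0x27  N=0 Z=0
after  5: R0=0x33 R1=0x3d R2=0xd1 R3=0xf6 R4=0x78 R5=0x27  N=1 Z=0
-- IRQ taken; context saved, return-PC = 6 --

K = 5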